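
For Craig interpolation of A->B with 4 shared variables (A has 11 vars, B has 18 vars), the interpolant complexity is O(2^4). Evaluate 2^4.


Shared atoms = 4
Craig interpolant size bound = 2^4
= 16

16


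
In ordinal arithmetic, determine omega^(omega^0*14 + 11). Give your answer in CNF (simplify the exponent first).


omega^(omega^0*14 + 11):
omega^0 = 1, so the exponent is 14 + 11 = 25 (finite ordinal addition).
Result = omega^25, already a single CNF term.

omega^25


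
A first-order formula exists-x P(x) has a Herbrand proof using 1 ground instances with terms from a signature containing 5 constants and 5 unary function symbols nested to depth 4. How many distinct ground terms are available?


Herbrand terms by depth:
Depth 0: 5 constants
Depth 1: 25 new terms (running total: 30)
Depth 2: 125 new terms (running total: 155)
Depth 3: 625 new terms (running total: 780)
Depth 4: 3125 new terms (running total: 3905)
Total distinct ground terms = 3905

3905


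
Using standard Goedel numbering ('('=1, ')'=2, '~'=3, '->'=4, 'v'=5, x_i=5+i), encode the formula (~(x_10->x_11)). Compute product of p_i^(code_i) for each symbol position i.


Formula: (~(x_10->x_11))
Symbol codes: [1, 3, 1, 15, 4, 16, 2, 2]
Primes: [2, 3, 5, 7, 11, 13, 17, 19]
p_1^1 = 2^1 = 2
p_2^3 = 3^3 = 27
p_3^1 = 5^1 = 5
p_4^15 = 7^15 = 4747561509943
p_5^4 = 11^4 = 14641
p_6^16 = 13^16 = 665416609183179841
p_7^2 = 17^2 = 289
p_8^2 = 19^2 = 361
Product = 1302878107392096274405967682172659369691890

1302878107392096274405967682172659369691890


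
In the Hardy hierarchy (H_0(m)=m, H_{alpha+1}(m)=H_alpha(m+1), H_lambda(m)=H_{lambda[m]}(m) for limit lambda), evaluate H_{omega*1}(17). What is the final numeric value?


H_{omega*1}(17):
For the Hardy hierarchy, H_{omega*k}(n) = 2^k * n.
2^1 = 2.
2 * 17 = 34

34


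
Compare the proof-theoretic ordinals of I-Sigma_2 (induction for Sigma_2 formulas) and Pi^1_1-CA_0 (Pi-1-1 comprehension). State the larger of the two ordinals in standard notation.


Proof-theoretic ordinal of I-Sigma_2 (induction for Sigma_2 formulas): omega^(omega^omega)
Proof-theoretic ordinal of Pi^1_1-CA_0 (Pi-1-1 comprehension): psi_0(Omega_omega)
Comparing: omega^(omega^omega) < psi_0(Omega_omega).
The larger ordinal is psi_0(Omega_omega) (from Pi^1_1-CA_0 (Pi-1-1 comprehension)).

psi_0(Omega_omega)


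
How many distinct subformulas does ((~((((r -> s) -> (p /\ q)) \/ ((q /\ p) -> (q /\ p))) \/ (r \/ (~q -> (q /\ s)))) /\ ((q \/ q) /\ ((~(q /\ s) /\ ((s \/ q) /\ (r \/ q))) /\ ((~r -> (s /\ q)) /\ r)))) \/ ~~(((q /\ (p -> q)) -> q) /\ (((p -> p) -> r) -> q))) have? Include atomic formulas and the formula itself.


Formula: ((~((((r -> s) -> (p /\ q)) \/ ((q /\ p) -> (q /\ p))) \/ (r \/ (~q -> (q /\ s)))) /\ ((q \/ q) /\ ((~(q /\ s) /\ ((s \/ q) /\ (r \/ q))) /\ ((~r -> (s /\ q)) /\ r)))) \/ ~~(((q /\ (p -> q)) -> q) /\ (((p -> p) -> r) -> q)))
Subformulas found:
  1. r
  2. p
  3. q
  4. s
  5. ~r
  6. ~q
  7. (q /\ p)
  8. (p /\ q)
  9. (s \/ q)
  10. (p -> p)
  11. (p -> q)
  12. (s /\ q)
  13. (r \/ q)
  14. (q /\ s)
  15. (r -> s)
  16. (q \/ q)
  17. ~(q /\ s)
  18. (q /\ (p -> q))
  19. ((p -> p) -> r)
  20. (~r -> (s /\ q))
  21. (~q -> (q /\ s))
  22. (((p -> p) -> r) -> q)
  23. ((r -> s) -> (p /\ q))
  24. ((q /\ p) -> (q /\ p))
  25. ((q /\ (p -> q)) -> q)
  26. ((s \/ q) /\ (r \/ q))
  27. (r \/ (~q -> (q /\ s)))
  28. ((~r -> (s /\ q)) /\ r)
  29. (~(q /\ s) /\ ((s \/ q) /\ (r \/ q)))
  30. (((q /\ (p -> q)) -> q) /\ (((p -> p) -> r) -> q))
  31. (((r -> s) -> (p /\ q)) \/ ((q /\ p) -> (q /\ p)))
  32. ~(((q /\ (p -> q)) -> q) /\ (((p -> p) -> r) -> q))
  33. ~~(((q /\ (p -> q)) -> q) /\ (((p -> p) -> r) -> q))
  34. ((~(q /\ s) /\ ((s \/ q) /\ (r \/ q))) /\ ((~r -> (s /\ q)) /\ r))
  35. ((((r -> s) -> (p /\ q)) \/ ((q /\ p) -> (q /\ p))) \/ (r \/ (~q -> (q /\ s))))
  36. ((q \/ q) /\ ((~(q /\ s) /\ ((s \/ q) /\ (r \/ q))) /\ ((~r -> (s /\ q)) /\ r)))
  37. ~((((r -> s) -> (p /\ q)) \/ ((q /\ p) -> (q /\ p))) \/ (r \/ (~q -> (q /\ s))))
  38. (~((((r -> s) -> (p /\ q)) \/ ((q /\ p) -> (q /\ p))) \/ (r \/ (~q -> (q /\ s)))) /\ ((q \/ q) /\ ((~(q /\ s) /\ ((s \/ q) /\ (r \/ q))) /\ ((~r -> (s /\ q)) /\ r))))
  39. ((~((((r -> s) -> (p /\ q)) \/ ((q /\ p) -> (q /\ p))) \/ (r \/ (~q -> (q /\ s)))) /\ ((q \/ q) /\ ((~(q /\ s) /\ ((s \/ q) /\ (r \/ q))) /\ ((~r -> (s /\ q)) /\ r)))) \/ ~~(((q /\ (p -> q)) -> q) /\ (((p -> p) -> r) -> q)))
Total distinct subformulas = 39

39


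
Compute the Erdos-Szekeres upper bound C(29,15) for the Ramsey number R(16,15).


R(16,15) <= C(16+15-2, 16-1) = C(29, 15)
C(29, 15) = 29! / (15! * 14!)
= 77558760

77558760


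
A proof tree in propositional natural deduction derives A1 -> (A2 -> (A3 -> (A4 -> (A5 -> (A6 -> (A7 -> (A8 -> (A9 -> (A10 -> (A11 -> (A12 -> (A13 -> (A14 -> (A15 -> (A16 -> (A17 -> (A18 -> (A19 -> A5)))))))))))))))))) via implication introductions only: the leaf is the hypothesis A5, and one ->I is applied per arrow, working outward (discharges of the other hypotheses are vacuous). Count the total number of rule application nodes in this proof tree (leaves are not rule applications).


The formula has 19 arrows (->); its innermost consequent A5 is one of the antecedents,
so the proof starts from the hypothesis leaf A5 (not a rule application) and closes one arrow per ->I.
Building A1 -> (A2 -> (A3 -> (A4 -> (A5 -> (A6 -> (A7 -> (A8 -> (A9 -> (A10 -> (A11 -> (A12 -> (A13 -> (A14 -> (A15 -> (A16 -> (A17 -> (A18 -> (A19 -> A5)))))))))))))))))) therefore takes 19 nested implication introductions.
Total inference nodes = 19

19


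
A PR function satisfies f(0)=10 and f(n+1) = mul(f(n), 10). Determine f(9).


f(0) = 10
f(1) = mul(f(0), 10) = mul(10, 10) = 100
f(2) = mul(f(1), 10) = mul(100, 10) = 1000
f(3) = mul(f(2), 10) = mul(1000, 10) = 10000
f(4) = mul(f(3), 10) = mul(10000, 10) = 100000
f(5) = mul(f(4), 10) = mul(100000, 10) = 1000000
f(6) = mul(f(5), 10) = mul(1000000, 10) = 10000000
f(7) = mul(f(6), 10) = mul(10000000, 10) = 100000000
f(8) = mul(f(7), 10) = mul(100000000, 10) = 1000000000
f(9) = mul(f(8), 10) = mul(1000000000, 10) = 10000000000


10000000000


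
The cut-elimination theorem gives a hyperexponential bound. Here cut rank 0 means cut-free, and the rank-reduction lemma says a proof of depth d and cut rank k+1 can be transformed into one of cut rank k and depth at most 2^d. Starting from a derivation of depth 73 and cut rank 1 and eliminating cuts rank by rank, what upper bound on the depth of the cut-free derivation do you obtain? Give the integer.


Each rank reduction sends depth d to at most 2^d; cut rank r needs r reductions.
2_0(73) = 73
2_1(73) = 2^73 = 9444732965739290427392
Cut-free depth bound = 9444732965739290427392

9444732965739290427392


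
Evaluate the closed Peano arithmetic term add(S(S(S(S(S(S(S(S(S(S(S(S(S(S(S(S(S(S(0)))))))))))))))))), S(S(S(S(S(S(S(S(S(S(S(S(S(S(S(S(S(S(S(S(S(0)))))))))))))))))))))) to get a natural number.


add(S^18(0), S^21(0)):
S^18(0) = 18
S^21(0) = 21
18 + 21 = 39

39


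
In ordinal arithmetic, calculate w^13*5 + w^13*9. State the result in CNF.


Ordinal addition w^13*5 + w^13*9:
Both terms have the same exponent 13.
w^e*c + w^e*d = w^e*(c+d).
Result = w^13*(5+9) = w^13*14

w^13*14


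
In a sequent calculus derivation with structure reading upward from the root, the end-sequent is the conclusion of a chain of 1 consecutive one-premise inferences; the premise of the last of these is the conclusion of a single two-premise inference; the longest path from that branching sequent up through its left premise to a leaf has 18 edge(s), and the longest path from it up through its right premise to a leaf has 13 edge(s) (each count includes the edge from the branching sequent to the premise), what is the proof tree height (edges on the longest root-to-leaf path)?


Longest path through the left premise: 18 edges (measured from the branching sequent)
Longest path through the right premise: 13 edges
Height of the subtree rooted at the branching sequent: max(18, 13) = 18
The branching sequent sits 1 edges above the root (the chain of one-premise inferences), so height = 18 + 1 = 19

19


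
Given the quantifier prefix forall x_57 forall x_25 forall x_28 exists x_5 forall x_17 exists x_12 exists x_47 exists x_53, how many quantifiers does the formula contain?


Quantifier prefix has 8 quantifier symbols.
Quantifier depth = 8

8


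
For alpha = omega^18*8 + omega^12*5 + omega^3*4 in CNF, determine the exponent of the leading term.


CNF: omega^18*8 + omega^12*5 + omega^3*4
The leading term is omega^18*8, which has exponent 18.

18


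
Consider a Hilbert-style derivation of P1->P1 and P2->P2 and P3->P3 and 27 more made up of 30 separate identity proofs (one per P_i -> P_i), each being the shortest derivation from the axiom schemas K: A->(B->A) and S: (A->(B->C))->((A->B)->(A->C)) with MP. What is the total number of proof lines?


The shortest proof of A->A from K and S in the Hilbert calculus has exactly 5 lines:
(1) K instance A->((A->A)->A), (2) S instance, (3) MP on 1,2, (4) K instance A->(A->A), (5) MP on 3,4.
For 30 independent identities: 30 * 5 = 150 lines total.

150


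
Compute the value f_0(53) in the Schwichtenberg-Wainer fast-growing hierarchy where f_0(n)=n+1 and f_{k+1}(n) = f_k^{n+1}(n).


f_0(53) = 53 + 1 = 54

54


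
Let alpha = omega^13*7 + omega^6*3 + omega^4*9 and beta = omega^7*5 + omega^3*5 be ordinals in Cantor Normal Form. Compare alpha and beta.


Compare term by term from highest exponent:
alpha = omega^13*7 + omega^6*3 + omega^4*9
beta = omega^7*5 + omega^3*5
Term 1: alpha has omega^13*7, beta has omega^7*5
Term 2: alpha has omega^6*3, beta has omega^3*5
Term 3: alpha has omega^4*9, beta has omega^0*0
Result: alpha > beta

alpha > beta


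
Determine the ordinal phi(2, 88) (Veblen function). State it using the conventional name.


phi(2, 88):
phi(2, beta) = zeta_beta (the beta-th zeta number, fixed point of epsilon).
phi(2, 88) = zeta_88

zeta_88


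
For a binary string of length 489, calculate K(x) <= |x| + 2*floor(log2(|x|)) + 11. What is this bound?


floor(log2(489)) = 8
2 * 8 = 16
K(x) <= 489 + 16 + 11 = 516

516


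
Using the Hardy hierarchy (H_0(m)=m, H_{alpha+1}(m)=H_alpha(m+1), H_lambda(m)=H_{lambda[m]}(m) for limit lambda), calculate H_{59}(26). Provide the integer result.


H_59(26):
For finite ordinals k, H_k(n) = n + k (each successor step adds 1).
H_59(26) = 26 + 59 = 85

85


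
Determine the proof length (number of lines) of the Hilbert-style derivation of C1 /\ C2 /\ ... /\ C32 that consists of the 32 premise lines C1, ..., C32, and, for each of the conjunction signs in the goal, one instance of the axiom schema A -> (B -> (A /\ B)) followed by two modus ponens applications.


Conjoining 32 premises:
- 32 premise lines
- the goal has 31 conjunction signs; each costs 1 axiom instance + 2 MP = 3 lines: 3 * 31 = 93
Total = 32 + 93 = 125 lines.

125


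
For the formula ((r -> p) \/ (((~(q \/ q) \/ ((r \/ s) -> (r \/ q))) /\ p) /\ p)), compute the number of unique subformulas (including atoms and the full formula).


Formula: ((r -> p) \/ (((~(q \/ q) \/ ((r \/ s) -> (r \/ q))) /\ p) /\ p))
Subformulas found:
  1. r
  2. q
  3. s
  4. p
  5. (r \/ s)
  6. (r -> p)
  7. (r \/ q)
  8. (q \/ q)
  9. ~(q \/ q)
  10. ((r \/ s) -> (r \/ q))
  11. (~(q \/ q) \/ ((r \/ s) -> (r \/ q)))
  12. ((~(q \/ q) \/ ((r \/ s) -> (r \/ q))) /\ p)
  13. (((~(q \/ q) \/ ((r \/ s) -> (r \/ q))) /\ p) /\ p)
  14. ((r -> p) \/ (((~(q \/ q) \/ ((r \/ s) -> (r \/ q))) /\ p) /\ p))
Total distinct subformulas = 14

14


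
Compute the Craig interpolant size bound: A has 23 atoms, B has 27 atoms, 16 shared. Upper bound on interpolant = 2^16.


Shared atoms = 16
Craig interpolant size bound = 2^16
= 65536

65536


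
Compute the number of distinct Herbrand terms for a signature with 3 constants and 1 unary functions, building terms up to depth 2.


Herbrand terms by depth:
Depth 0: 3 constants
Depth 1: 3 new terms (running total: 6)
Depth 2: 3 new terms (running total: 9)
Total distinct ground terms = 9

9


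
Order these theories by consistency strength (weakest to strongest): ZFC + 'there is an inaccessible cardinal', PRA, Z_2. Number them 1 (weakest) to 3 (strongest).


Ordering by consistency strength:
1. PRA
2. Z_2
3. ZFC + 'there is an inaccessible cardinal'


ZFC + 'there is an inaccessible cardinal'=3, PRA=1, Z_2=2


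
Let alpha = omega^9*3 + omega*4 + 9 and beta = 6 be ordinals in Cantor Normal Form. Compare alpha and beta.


Compare term by term from highest exponent:
alpha = omega^9*3 + omega*4 + 9
beta = 6
Term 1: alpha has omega^9*3, beta has omega^0*6
Term 2: alpha has omega^1*4, beta has omega^0*0
Term 3: alpha has omega^0*9, beta has omega^0*0
Result: alpha > beta

alpha > beta


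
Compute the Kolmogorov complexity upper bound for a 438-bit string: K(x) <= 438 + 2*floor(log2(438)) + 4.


floor(log2(438)) = 8
2 * 8 = 16
K(x) <= 438 + 16 + 4 = 458

458


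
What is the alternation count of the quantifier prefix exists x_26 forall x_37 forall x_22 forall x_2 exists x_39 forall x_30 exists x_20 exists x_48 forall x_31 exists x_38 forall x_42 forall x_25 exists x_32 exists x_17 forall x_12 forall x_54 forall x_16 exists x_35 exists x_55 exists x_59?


Walk the prefix and count type changes:
  position 1: exists -> forall <-- alternation
  position 2: forall -> forall
  position 3: forall -> forall
  position 4: forall -> exists <-- alternation
  position 5: exists -> forall <-- alternation
  position 6: forall -> exists <-- alternation
  position 7: exists -> exists
  position 8: exists -> forall <-- alternation
  position 9: forall -> exists <-- alternation
  position 10: exists -> forall <-- alternation
  position 11: forall -> forall
  position 12: forall -> exists <-- alternation
  position 13: exists -> exists
  position 14: exists -> forall <-- alternation
  position 15: forall -> forall
  position 16: forall -> forall
  position 17: forall -> exists <-- alternation
  position 18: exists -> exists
  position 19: exists -> exists
Total alternations = 10

10


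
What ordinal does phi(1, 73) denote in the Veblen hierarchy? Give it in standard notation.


phi(1, 73):
phi(1, beta) = epsilon_beta (the beta-th epsilon number).
phi(1, 73) = epsilon_73

epsilon_73


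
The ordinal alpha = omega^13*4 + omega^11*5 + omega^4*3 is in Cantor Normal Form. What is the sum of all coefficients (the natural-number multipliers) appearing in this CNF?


CNF: omega^13*4 + omega^11*5 + omega^4*3
Coefficients: 4 + 5 + 3 = 12

12


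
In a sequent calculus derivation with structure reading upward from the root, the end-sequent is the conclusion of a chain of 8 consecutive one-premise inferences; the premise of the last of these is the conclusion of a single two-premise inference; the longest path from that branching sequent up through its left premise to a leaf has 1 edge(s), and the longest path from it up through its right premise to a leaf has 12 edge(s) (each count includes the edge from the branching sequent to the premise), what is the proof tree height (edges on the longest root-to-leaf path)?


Longest path through the left premise: 1 edges (measured from the branching sequent)
Longest path through the right premise: 12 edges
Height of the subtree rooted at the branching sequent: max(1, 12) = 12
The branching sequent sits 8 edges above the root (the chain of one-premise inferences), so height = 12 + 8 = 20

20


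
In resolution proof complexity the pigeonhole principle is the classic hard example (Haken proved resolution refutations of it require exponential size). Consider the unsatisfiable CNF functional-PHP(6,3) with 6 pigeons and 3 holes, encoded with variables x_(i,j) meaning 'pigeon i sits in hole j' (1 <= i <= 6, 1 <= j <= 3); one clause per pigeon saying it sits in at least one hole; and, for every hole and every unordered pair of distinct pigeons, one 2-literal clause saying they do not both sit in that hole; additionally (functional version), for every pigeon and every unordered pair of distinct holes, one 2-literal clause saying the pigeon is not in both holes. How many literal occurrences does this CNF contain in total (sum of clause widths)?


functional-PHP(6,3): 6 pigeons, 3 holes, 6*3 = 18 variables.
- pigeon clauses: one per pigeon -> 6 clauses of width 3 -> 18 literals
- hole clauses: 3 holes * C(6,2) = 3 * 15 -> 45 clauses of width 2 -> 90 literals
- functional clauses: 6 pigeons * C(3,2) = 6 * 3 -> 18 clauses of width 2 -> 36 literals
Total literal occurrences = 18 + 90 + 36 = 144

144


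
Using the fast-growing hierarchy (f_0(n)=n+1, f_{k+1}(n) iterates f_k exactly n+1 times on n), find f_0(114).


f_0(114) = 114 + 1 = 115

115


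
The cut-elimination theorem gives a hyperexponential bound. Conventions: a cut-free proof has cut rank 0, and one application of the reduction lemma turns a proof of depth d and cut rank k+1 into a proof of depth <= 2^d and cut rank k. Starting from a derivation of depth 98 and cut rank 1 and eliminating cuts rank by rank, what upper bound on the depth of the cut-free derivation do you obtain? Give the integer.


Each rank reduction sends depth d to at most 2^d; cut rank r needs r reductions.
2_0(98) = 98
2_1(98) = 2^98 = 316912650057057350374175801344
Cut-free depth bound = 316912650057057350374175801344

316912650057057350374175801344


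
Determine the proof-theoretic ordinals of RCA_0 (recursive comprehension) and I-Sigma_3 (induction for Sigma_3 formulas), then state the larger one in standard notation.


Proof-theoretic ordinal of RCA_0 (recursive comprehension): omega^omega
Proof-theoretic ordinal of I-Sigma_3 (induction for Sigma_3 formulas): omega^(omega^(omega^omega))
Comparing: omega^omega < omega^(omega^(omega^omega)).
The larger ordinal is omega^(omega^(omega^omega)) (from I-Sigma_3 (induction for Sigma_3 formulas)).

omega^(omega^(omega^omega))


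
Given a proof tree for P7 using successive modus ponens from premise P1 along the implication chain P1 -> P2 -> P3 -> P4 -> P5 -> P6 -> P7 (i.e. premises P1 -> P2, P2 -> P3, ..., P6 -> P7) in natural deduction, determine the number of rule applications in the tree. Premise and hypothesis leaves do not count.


We have a chain: P1 -> P2 -> P3 -> P4 -> P5 -> P6 -> P7.
Each modus ponens application produces the next variable.
The chain has 7 propositions, so 7-1 = 6 modus ponens steps.
Total inference nodes = 6

6


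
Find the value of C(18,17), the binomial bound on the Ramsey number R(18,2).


R(18,2) <= C(18+2-2, 18-1) = C(18, 17)
C(18, 17) = 18! / (17! * 1!)
= 18

18


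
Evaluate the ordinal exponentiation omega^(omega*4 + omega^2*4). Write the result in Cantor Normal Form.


omega^(omega*4 + omega^2*4):
In ordinal addition a term is absorbed by a following term of strictly larger exponent: 1 < 2, so omega*4 + omega^2*4 = omega^2*4.
omega raised to a CNF ordinal is a single CNF term: Result = omega^(omega^2*4)

omega^(omega^2*4)


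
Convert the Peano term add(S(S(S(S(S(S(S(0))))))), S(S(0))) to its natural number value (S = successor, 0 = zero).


add(S^7(0), S^2(0)):
S^7(0) = 7
S^2(0) = 2
7 + 2 = 9

9


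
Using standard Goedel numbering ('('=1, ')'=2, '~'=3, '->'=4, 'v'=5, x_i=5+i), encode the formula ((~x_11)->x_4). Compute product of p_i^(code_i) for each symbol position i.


Formula: ((~x_11)->x_4)
Symbol codes: [1, 1, 3, 16, 2, 4, 9, 2]
Primes: [2, 3, 5, 7, 11, 13, 17, 19]
p_1^1 = 2^1 = 2
p_2^1 = 3^1 = 3
p_3^3 = 5^3 = 125
p_4^16 = 7^16 = 33232930569601
p_5^2 = 11^2 = 121
p_6^4 = 13^4 = 28561
p_7^9 = 17^9 = 118587876497
p_8^2 = 19^2 = 361
Product = 3687535224073514903218862041992432750

3687535224073514903218862041992432750


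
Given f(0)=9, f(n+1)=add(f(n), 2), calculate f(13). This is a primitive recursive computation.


f(0) = 9
f(1) = add(f(0), 2) = add(9, 2) = 11
f(2) = add(f(1), 2) = add(11, 2) = 13
f(3) = add(f(2), 2) = add(13, 2) = 15
f(4) = add(f(3), 2) = add(15, 2) = 17
f(5) = add(f(4), 2) = add(17, 2) = 19
f(6) = add(f(5), 2) = add(19, 2) = 21
f(7) = add(f(6), 2) = add(21, 2) = 23
f(8) = add(f(7), 2) = add(23, 2) = 25
f(9) = add(f(8), 2) = add(25, 2) = 27
f(10) = add(f(9), 2) = add(27, 2) = 29
f(11) = add(f(10), 2) = add(29, 2) = 31
f(12) = add(f(11), 2) = add(31, 2) = 33
f(13) = add(f(12), 2) = add(33, 2) = 35


35


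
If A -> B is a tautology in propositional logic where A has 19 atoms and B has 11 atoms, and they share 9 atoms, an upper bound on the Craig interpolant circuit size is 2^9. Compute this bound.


Shared atoms = 9
Craig interpolant size bound = 2^9
= 512

512


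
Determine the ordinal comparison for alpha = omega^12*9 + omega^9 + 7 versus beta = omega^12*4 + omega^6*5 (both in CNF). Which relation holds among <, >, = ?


Compare term by term from highest exponent:
alpha = omega^12*9 + omega^9 + 7
beta = omega^12*4 + omega^6*5
Term 1: alpha has omega^12*9, beta has omega^12*4
Term 2: alpha has omega^9*1, beta has omega^6*5
Term 3: alpha has omega^0*7, beta has omega^0*0
Result: alpha > beta

alpha > beta


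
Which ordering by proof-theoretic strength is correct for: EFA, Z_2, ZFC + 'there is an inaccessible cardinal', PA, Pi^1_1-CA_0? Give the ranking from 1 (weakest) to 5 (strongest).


Ordering by consistency strength:
1. EFA
2. PA
3. Pi^1_1-CA_0
4. Z_2
5. ZFC + 'there is an inaccessible cardinal'


EFA=1, Z_2=4, ZFC + 'there is an inaccessible cardinal'=5, PA=2, Pi^1_1-CA_0=3


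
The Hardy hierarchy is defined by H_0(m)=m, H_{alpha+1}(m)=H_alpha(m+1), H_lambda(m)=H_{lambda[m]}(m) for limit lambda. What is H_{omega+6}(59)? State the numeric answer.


H_{omega+6}(59):
Unwind the 6 successor steps: H_{omega+6}(59) = H_omega(59+6) = H_omega(65).
H_omega(m) = H_m(m) = m + m = 2m.
Result = 2 * 65 = 130

130


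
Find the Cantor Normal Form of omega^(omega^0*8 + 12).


omega^(omega^0*8 + 12):
omega^0 = 1, so the exponent is 8 + 12 = 20 (finite ordinal addition).
Result = omega^20, already a single CNF term.

omega^20


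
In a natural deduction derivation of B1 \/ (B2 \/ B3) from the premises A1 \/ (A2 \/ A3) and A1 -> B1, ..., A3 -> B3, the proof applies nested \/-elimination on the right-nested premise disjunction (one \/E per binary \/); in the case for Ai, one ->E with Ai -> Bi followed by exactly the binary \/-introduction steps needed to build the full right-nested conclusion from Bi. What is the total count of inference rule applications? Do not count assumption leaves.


Constructive dilemma with 3 branches, all disjunctions right-nested:
- \/E: the premise has 2 binary \/, each eliminated once: 2 nodes.
- ->E: one per case (Ai with Ai -> Bi gives Bi): 3 nodes.
- \/I: in case i < n, Bi needs 1 step to form Bi \/ (B(i+1) \/ ...) and then i-1 steps to prepend B(i-1), ..., B1, i.e. i steps; in case i = n, B3 needs 2 prepend steps.
  \/I total = (1 + 2 + ... + 2) + 2 = 3 + 2 = 5 nodes.
Total = 2 + 3 + 5 = 10

10


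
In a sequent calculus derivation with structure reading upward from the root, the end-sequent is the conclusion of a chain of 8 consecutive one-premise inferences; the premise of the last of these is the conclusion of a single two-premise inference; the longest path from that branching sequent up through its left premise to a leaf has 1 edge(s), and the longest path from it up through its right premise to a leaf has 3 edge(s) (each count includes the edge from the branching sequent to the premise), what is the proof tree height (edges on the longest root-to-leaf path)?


Longest path through the left premise: 1 edges (measured from the branching sequent)
Longest path through the right premise: 3 edges
Height of the subtree rooted at the branching sequent: max(1, 3) = 3
The branching sequent sits 8 edges above the root (the chain of one-premise inferences), so height = 3 + 8 = 11

11


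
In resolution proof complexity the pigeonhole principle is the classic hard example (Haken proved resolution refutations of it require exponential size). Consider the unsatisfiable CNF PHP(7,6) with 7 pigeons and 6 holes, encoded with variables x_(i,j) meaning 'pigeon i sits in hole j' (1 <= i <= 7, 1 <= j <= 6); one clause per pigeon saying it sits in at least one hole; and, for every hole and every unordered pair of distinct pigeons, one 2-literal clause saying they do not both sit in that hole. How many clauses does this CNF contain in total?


PHP(7,6): 7 pigeons, 6 holes, 7*6 = 42 variables.
- pigeon clauses: one per pigeon -> 7 clauses
- hole clauses: 6 holes * C(7,2) = 6 * 21 -> 126 clauses
Total clauses = 7 + 126 = 133

133


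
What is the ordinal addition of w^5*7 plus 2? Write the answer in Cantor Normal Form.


Ordinal addition w^5*7 + 2:
Leading exponent of alpha (5) > leading exponent of beta (0).
Since alpha's term has higher exponent than beta's leading term,
the sum is simply alpha followed by beta.
Result = w^5*7 + 2

w^5*7 + 2


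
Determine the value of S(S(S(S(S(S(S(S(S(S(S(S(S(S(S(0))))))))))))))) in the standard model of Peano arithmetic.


Counting successors applied to 0:
15 applications of S to 0 = 15

15


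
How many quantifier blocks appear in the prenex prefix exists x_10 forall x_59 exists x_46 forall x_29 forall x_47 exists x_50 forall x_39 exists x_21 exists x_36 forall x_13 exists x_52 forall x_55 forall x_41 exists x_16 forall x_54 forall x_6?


Alternations = 11.
Blocks = alternations + 1 = 12

12


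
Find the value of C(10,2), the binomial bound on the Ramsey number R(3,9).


R(3,9) <= C(3+9-2, 3-1) = C(10, 2)
C(10, 2) = 10! / (2! * 8!)
= 45

45


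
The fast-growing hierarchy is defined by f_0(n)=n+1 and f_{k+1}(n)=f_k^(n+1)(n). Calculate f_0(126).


f_0(126) = 126 + 1 = 127

127


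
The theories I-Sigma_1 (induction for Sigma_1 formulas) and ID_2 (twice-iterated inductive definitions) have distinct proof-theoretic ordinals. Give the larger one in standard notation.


Proof-theoretic ordinal of I-Sigma_1 (induction for Sigma_1 formulas): omega^omega
Proof-theoretic ordinal of ID_2 (twice-iterated inductive definitions): psi_0(epsilon_{Omega_2+1})
Comparing: omega^omega < psi_0(epsilon_{Omega_2+1}).
The larger ordinal is psi_0(epsilon_{Omega_2+1}) (from ID_2 (twice-iterated inductive definitions)).

psi_0(epsilon_{Omega_2+1})


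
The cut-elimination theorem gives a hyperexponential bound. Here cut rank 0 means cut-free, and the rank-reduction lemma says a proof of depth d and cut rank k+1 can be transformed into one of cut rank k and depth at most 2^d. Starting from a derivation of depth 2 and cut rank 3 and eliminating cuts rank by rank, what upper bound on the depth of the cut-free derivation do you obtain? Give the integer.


Each rank reduction sends depth d to at most 2^d; cut rank r needs r reductions.
2_0(2) = 2
2_1(2) = 2^2 = 4
2_2(2) = 2^4 = 16
2_3(2) = 2^16 = 65536
Cut-free depth bound = 65536

65536


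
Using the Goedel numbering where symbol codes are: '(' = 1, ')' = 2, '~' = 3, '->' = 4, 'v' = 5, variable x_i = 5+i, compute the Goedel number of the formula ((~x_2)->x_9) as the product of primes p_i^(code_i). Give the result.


Formula: ((~x_2)->x_9)
Symbol codes: [1, 1, 3, 7, 2, 4, 14, 2]
Primes: [2, 3, 5, 7, 11, 13, 17, 19]
p_1^1 = 2^1 = 2
p_2^1 = 3^1 = 3
p_3^3 = 5^3 = 125
p_4^7 = 7^7 = 823543
p_5^2 = 11^2 = 121
p_6^4 = 13^4 = 28561
p_7^14 = 17^14 = 168377826559400929
p_8^2 = 19^2 = 361
Product = 129747328427105627755645828695245250

129747328427105627755645828695245250


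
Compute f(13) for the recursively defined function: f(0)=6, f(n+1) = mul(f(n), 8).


f(0) = 6
f(1) = mul(f(0), 8) = mul(6, 8) = 48
f(2) = mul(f(1), 8) = mul(48, 8) = 384
f(3) = mul(f(2), 8) = mul(384, 8) = 3072
f(4) = mul(f(3), 8) = mul(3072, 8) = 24576
f(5) = mul(f(4), 8) = mul(24576, 8) = 196608
f(6) = mul(f(5), 8) = mul(196608, 8) = 1572864
f(7) = mul(f(6), 8) = mul(1572864, 8) = 12582912
f(8) = mul(f(7), 8) = mul(12582912, 8) = 100663296
f(9) = mul(f(8), 8) = mul(100663296, 8) = 805306368
f(10) = mul(f(9), 8) = mul(805306368, 8) = 6442450944
f(11) = mul(f(10), 8) = mul(6442450944, 8) = 51539607552
f(12) = mul(f(11), 8) = mul(51539607552, 8) = 412316860416
f(13) = mul(f(12), 8) = mul(412316860416, 8) = 3298534883328


3298534883328


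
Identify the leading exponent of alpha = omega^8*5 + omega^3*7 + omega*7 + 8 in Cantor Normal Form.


CNF: omega^8*5 + omega^3*7 + omega*7 + 8
The leading term is omega^8*5, which has exponent 8.

8


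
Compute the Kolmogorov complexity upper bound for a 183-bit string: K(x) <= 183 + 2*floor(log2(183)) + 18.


floor(log2(183)) = 7
2 * 7 = 14
K(x) <= 183 + 14 + 18 = 215

215


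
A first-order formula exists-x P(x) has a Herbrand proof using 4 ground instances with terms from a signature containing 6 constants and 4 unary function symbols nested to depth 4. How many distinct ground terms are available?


Herbrand terms by depth:
Depth 0: 6 constants
Depth 1: 24 new terms (running total: 30)
Depth 2: 96 new terms (running total: 126)
Depth 3: 384 new terms (running total: 510)
Depth 4: 1536 new terms (running total: 2046)
Total distinct ground terms = 2046

2046


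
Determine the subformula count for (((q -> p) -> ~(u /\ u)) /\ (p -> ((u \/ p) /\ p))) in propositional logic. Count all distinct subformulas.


Formula: (((q -> p) -> ~(u /\ u)) /\ (p -> ((u \/ p) /\ p)))
Subformulas found:
  1. q
  2. u
  3. p
  4. (u /\ u)
  5. (q -> p)
  6. (u \/ p)
  7. ~(u /\ u)
  8. ((u \/ p) /\ p)
  9. (p -> ((u \/ p) /\ p))
  10. ((q -> p) -> ~(u /\ u))
  11. (((q -> p) -> ~(u /\ u)) /\ (p -> ((u \/ p) /\ p)))
Total distinct subformulas = 11

11


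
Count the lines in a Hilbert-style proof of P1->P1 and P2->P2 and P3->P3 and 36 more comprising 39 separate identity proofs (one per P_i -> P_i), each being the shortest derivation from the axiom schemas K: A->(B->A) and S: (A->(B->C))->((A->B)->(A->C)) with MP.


The shortest proof of A->A from K and S in the Hilbert calculus has exactly 5 lines:
(1) K instance A->((A->A)->A), (2) S instance, (3) MP on 1,2, (4) K instance A->(A->A), (5) MP on 3,4.
For 39 independent identities: 39 * 5 = 195 lines total.

195


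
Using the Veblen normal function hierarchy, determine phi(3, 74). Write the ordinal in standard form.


phi(3, 74):
phi(3, beta) = eta_beta (the beta-th eta number, fixed point of zeta).
phi(3, 74) = eta_74

eta_74


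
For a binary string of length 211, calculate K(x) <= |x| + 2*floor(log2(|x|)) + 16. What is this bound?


floor(log2(211)) = 7
2 * 7 = 14
K(x) <= 211 + 14 + 16 = 241

241


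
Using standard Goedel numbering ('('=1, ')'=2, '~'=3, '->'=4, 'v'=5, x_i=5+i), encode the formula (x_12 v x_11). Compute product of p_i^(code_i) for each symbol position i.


Formula: (x_12 v x_11)
Symbol codes: [1, 17, 5, 16, 2]
Primes: [2, 3, 5, 7, 11]
p_1^1 = 2^1 = 2
p_2^17 = 3^17 = 129140163
p_3^5 = 5^5 = 3125
p_4^16 = 7^16 = 33232930569601
p_5^2 = 11^2 = 121
Product = 3245602715986504213628268750

3245602715986504213628268750


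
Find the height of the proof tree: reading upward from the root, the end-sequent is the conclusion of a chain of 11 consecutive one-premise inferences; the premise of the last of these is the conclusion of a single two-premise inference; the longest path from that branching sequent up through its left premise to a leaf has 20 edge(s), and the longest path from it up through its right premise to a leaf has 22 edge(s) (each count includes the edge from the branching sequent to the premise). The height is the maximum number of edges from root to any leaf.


Longest path through the left premise: 20 edges (measured from the branching sequent)
Longest path through the right premise: 22 edges
Height of the subtree rooted at the branching sequent: max(20, 22) = 22
The branching sequent sits 11 edges above the root (the chain of one-premise inferences), so height = 22 + 11 = 33

33


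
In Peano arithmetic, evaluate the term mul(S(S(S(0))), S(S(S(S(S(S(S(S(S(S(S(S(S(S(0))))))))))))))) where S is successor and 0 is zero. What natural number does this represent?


mul(S^3(0), S^14(0)):
S^3(0) = 3
S^14(0) = 14
3 * 14 = 42

42


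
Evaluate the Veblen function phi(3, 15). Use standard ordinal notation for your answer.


phi(3, 15):
phi(3, beta) = eta_beta (the beta-th eta number, fixed point of zeta).
phi(3, 15) = eta_15

eta_15


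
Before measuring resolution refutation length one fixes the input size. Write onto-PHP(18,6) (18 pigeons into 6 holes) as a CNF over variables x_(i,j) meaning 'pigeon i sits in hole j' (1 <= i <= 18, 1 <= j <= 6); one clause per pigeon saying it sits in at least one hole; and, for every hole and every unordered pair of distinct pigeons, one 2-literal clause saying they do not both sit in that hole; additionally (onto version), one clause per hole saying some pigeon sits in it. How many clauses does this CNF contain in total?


onto-PHP(18,6): 18 pigeons, 6 holes, 18*6 = 108 variables.
- pigeon clauses: one per pigeon -> 18 clauses
- hole clauses: 6 holes * C(18,2) = 6 * 153 -> 918 clauses
- onto clauses: one per hole -> 6 clauses
Total clauses = 18 + 918 + 6 = 942

942


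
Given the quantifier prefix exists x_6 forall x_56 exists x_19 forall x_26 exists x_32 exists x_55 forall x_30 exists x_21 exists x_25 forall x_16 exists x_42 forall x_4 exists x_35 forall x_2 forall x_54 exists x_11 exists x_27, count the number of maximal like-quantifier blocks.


Alternations = 12.
Blocks = alternations + 1 = 13

13


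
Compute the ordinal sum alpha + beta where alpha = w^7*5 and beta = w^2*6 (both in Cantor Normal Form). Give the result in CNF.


Ordinal addition w^7*5 + w^2*6:
Leading exponent of alpha (7) > leading exponent of beta (2).
Since alpha's term has higher exponent than beta's leading term,
the sum is simply alpha followed by beta.
Result = w^7*5 + w^2*6

w^7*5 + w^2*6


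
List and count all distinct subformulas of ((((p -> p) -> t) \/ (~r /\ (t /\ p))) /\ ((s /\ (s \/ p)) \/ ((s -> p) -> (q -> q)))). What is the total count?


Formula: ((((p -> p) -> t) \/ (~r /\ (t /\ p))) /\ ((s /\ (s \/ p)) \/ ((s -> p) -> (q -> q))))
Subformulas found:
  1. r
  2. q
  3. s
  4. t
  5. p
  6. ~r
  7. (s \/ p)
  8. (s -> p)
  9. (p -> p)
  10. (q -> q)
  11. (t /\ p)
  12. (s /\ (s \/ p))
  13. ((p -> p) -> t)
  14. (~r /\ (t /\ p))
  15. ((s -> p) -> (q -> q))
  16. (((p -> p) -> t) \/ (~r /\ (t /\ p)))
  17. ((s /\ (s \/ p)) \/ ((s -> p) -> (q -> q)))
  18. ((((p -> p) -> t) \/ (~r /\ (t /\ p))) /\ ((s /\ (s \/ p)) \/ ((s -> p) -> (q -> q))))
Total distinct subformulas = 18

18


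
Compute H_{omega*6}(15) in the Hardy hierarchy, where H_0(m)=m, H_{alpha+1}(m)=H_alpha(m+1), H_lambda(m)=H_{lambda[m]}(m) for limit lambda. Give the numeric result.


H_{omega*6}(15):
For the Hardy hierarchy, H_{omega*k}(n) = 2^k * n.
2^6 = 64.
64 * 15 = 960

960


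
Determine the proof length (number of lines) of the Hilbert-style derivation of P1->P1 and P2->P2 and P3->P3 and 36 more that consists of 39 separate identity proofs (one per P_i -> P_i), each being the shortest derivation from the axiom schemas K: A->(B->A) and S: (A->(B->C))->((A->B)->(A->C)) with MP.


The shortest proof of A->A from K and S in the Hilbert calculus has exactly 5 lines:
(1) K instance A->((A->A)->A), (2) S instance, (3) MP on 1,2, (4) K instance A->(A->A), (5) MP on 3,4.
For 39 independent identities: 39 * 5 = 195 lines total.

195


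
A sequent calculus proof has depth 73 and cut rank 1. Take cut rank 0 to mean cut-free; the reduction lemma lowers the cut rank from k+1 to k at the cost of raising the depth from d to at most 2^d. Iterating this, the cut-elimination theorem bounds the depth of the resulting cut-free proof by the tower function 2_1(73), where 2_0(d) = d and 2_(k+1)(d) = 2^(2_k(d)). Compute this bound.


Each rank reduction sends depth d to at most 2^d; cut rank r needs r reductions.
2_0(73) = 73
2_1(73) = 2^73 = 9444732965739290427392
Cut-free depth bound = 9444732965739290427392

9444732965739290427392


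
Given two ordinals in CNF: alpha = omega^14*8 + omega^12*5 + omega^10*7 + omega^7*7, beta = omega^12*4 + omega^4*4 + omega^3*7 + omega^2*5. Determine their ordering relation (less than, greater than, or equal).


Compare term by term from highest exponent:
alpha = omega^14*8 + omega^12*5 + omega^10*7 + omega^7*7
beta = omega^12*4 + omega^4*4 + omega^3*7 + omega^2*5
Term 1: alpha has omega^14*8, beta has omega^12*4
Term 2: alpha has omega^12*5, beta has omega^4*4
Term 3: alpha has omega^10*7, beta has omega^3*7
Term 4: alpha has omega^7*7, beta has omega^2*5
Result: alpha > beta

alpha > beta


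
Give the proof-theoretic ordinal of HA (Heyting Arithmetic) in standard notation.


The proof-theoretic ordinal of HA (Heyting Arithmetic) is a standard result in ordinal analysis.
This ordinal is the supremum of order types of primitive recursive well-orderings
that the theory can prove to be well-ordered.
For HA (Heyting Arithmetic), the proof-theoretic ordinal is epsilon_0.

epsilon_0


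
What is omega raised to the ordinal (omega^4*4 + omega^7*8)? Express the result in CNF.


omega^(omega^4*4 + omega^7*8):
In ordinal addition a term is absorbed by a following term of strictly larger exponent: 4 < 7, so omega^4*4 + omega^7*8 = omega^7*8.
omega raised to a CNF ordinal is a single CNF term: Result = omega^(omega^7*8)

omega^(omega^7*8)


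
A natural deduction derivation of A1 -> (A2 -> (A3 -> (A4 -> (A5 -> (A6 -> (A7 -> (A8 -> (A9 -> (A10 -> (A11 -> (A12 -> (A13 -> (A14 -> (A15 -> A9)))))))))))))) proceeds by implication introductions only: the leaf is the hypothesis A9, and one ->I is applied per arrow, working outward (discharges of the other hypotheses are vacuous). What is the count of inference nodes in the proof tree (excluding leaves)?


The formula has 15 arrows (->); its innermost consequent A9 is one of the antecedents,
so the proof starts from the hypothesis leaf A9 (not a rule application) and closes one arrow per ->I.
Building A1 -> (A2 -> (A3 -> (A4 -> (A5 -> (A6 -> (A7 -> (A8 -> (A9 -> (A10 -> (A11 -> (A12 -> (A13 -> (A14 -> (A15 -> A9)))))))))))))) therefore takes 15 nested implication introductions.
Total inference nodes = 15

15


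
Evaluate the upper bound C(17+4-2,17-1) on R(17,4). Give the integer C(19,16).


R(17,4) <= C(17+4-2, 17-1) = C(19, 16)
C(19, 16) = 19! / (16! * 3!)
= 969

969


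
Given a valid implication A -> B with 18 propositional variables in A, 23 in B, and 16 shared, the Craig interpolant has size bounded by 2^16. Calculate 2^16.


Shared atoms = 16
Craig interpolant size bound = 2^16
= 65536

65536


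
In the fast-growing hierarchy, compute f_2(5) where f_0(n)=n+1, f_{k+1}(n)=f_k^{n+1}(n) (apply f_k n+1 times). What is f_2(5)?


f_2(5) = f_1^6(5)
f_1(m) = 2m + 1.
Iterating: f_1^k(n) = 2^k*(n+1) - 1.
f_2(5) = 2^6*(5+1) - 1 = 64*6 - 1 = 383

383


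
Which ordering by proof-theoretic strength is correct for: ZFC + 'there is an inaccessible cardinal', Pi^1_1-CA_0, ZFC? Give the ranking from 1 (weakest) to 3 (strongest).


Ordering by consistency strength:
1. Pi^1_1-CA_0
2. ZFC
3. ZFC + 'there is an inaccessible cardinal'


ZFC + 'there is an inaccessible cardinal'=3, Pi^1_1-CA_0=1, ZFC=2


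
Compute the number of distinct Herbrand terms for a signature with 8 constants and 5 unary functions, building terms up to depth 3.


Herbrand terms by depth:
Depth 0: 8 constants
Depth 1: 40 new terms (running total: 48)
Depth 2: 200 new terms (running total: 248)
Depth 3: 1000 new terms (running total: 1248)
Total distinct ground terms = 1248

1248


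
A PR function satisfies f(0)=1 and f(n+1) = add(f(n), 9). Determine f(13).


f(0) = 1
f(1) = add(f(0), 9) = add(1, 9) = 10
f(2) = add(f(1), 9) = add(10, 9) = 19
f(3) = add(f(2), 9) = add(19, 9) = 28
f(4) = add(f(3), 9) = add(28, 9) = 37
f(5) = add(f(4), 9) = add(37, 9) = 46
f(6) = add(f(5), 9) = add(46, 9) = 55
f(7) = add(f(6), 9) = add(55, 9) = 64
f(8) = add(f(7), 9) = add(64, 9) = 73
f(9) = add(f(8), 9) = add(73, 9) = 82
f(10) = add(f(9), 9) = add(82, 9) = 91
f(11) = add(f(10), 9) = add(91, 9) = 100
f(12) = add(f(11), 9) = add(100, 9) = 109
f(13) = add(f(12), 9) = add(109, 9) = 118


118
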